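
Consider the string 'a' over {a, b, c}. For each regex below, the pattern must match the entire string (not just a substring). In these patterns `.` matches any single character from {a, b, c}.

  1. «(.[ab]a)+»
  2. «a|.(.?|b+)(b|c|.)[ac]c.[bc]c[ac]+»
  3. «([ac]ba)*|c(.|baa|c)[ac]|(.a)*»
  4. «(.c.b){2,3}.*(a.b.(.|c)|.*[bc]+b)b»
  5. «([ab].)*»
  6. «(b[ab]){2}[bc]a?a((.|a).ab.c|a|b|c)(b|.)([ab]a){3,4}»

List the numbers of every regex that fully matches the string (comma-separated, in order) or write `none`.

1 → no match
2 → match
3 → no match
4 → no match — must end with 'b'
5 → no match
6 → no match — must start with 'b'

2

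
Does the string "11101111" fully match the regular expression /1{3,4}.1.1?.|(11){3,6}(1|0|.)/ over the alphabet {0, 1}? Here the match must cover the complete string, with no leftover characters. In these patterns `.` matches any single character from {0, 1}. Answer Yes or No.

Yes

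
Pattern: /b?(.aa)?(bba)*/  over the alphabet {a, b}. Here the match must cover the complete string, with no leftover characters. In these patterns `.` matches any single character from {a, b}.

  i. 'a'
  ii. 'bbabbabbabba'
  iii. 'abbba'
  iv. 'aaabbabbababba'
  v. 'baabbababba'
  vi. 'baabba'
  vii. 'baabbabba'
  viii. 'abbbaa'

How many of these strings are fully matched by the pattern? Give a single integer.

3

i → no match
ii → match
iii → no match
iv → no match
v → no match
vi → match
vii → match
viii → no match
Total matched: 3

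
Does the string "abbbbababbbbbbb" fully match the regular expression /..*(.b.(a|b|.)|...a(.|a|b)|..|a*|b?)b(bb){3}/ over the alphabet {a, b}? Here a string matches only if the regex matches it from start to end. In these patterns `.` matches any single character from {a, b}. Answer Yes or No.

Yes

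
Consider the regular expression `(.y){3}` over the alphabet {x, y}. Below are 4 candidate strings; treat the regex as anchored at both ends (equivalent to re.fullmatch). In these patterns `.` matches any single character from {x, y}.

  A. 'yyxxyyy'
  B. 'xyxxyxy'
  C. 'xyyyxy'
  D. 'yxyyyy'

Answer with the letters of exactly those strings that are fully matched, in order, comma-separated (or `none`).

A → no match
B → no match
C → match
D → no match

C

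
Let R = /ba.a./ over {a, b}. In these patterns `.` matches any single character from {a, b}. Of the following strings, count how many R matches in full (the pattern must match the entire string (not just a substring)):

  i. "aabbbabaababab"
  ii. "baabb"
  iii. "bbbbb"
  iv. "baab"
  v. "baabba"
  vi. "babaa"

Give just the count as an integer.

1

i → no match — must start with "ba"
ii → no match
iii → no match — must start with "ba"
iv → no match
v → no match
vi → match
Total matched: 1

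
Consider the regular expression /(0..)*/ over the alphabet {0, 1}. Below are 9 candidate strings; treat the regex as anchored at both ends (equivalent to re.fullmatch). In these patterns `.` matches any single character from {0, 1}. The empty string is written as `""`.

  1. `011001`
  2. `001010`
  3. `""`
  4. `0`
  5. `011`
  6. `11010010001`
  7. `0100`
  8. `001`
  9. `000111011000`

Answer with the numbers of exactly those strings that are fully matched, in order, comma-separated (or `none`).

1, 2, 3, 5, 8

1 → match
2 → match
3 → match
4 → no match
5 → match
6 → no match
7 → no match
8 → match
9 → no match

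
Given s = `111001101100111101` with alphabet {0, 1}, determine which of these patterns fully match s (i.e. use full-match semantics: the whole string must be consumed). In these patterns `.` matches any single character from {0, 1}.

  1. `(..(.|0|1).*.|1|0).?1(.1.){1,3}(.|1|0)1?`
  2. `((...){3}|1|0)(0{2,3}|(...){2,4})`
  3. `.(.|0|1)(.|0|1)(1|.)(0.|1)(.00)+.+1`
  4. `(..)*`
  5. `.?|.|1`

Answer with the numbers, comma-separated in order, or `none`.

1, 2, 4

1 → match
2 → match
3 → no match
4 → match
5 → no match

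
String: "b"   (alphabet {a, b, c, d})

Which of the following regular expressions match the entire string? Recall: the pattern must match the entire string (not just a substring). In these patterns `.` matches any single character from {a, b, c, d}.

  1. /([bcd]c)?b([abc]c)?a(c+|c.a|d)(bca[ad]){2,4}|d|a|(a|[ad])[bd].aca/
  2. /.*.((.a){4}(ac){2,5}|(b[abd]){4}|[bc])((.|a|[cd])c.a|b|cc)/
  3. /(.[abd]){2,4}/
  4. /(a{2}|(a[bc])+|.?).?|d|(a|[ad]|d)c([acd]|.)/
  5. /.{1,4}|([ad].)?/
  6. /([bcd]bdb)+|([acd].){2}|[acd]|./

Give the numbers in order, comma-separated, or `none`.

1 → no match
2 → no match
3 → no match
4 → match
5 → match
6 → match

4, 5, 6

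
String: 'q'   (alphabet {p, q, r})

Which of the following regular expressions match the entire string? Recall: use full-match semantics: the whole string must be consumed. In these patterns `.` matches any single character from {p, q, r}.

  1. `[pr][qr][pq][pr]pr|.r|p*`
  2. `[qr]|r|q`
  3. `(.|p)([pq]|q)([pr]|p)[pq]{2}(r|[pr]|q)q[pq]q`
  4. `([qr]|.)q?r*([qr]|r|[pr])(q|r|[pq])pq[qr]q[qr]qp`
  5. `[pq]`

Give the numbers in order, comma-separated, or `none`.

1 → no match
2 → match
3 → no match
4 → no match — must end with 'qp'
5 → match

2, 5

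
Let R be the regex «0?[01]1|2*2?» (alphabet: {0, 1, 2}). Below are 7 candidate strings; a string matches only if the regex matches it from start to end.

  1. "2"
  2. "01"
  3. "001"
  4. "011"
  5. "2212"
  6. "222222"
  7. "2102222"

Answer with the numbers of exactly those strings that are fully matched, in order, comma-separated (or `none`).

1, 2, 3, 4, 6

1 → match
2 → match
3 → match
4 → match
5 → no match
6 → match
7 → no match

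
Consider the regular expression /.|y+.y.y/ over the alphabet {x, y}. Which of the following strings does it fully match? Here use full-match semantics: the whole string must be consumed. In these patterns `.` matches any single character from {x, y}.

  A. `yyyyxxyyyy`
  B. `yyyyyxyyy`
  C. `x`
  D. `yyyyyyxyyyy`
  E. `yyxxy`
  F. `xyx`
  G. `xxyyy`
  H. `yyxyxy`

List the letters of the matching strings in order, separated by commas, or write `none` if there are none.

A. `yyyyxxyyyy` → no match
B. `yyyyyxyyy` → match
C. `x` → match
D. `yyyyyyxyyyy` → no match
E. `yyxxy` → no match
F. `xyx` → no match
G. `xxyyy` → no match
H. `yyxyxy` → match

B, C, H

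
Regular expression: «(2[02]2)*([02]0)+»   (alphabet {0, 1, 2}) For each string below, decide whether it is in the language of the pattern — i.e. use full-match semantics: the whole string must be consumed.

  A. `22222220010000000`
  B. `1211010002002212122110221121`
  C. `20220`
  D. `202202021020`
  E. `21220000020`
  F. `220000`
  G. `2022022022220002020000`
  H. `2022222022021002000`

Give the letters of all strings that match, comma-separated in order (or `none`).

C

A → no match
B → no match — must end with `0`
C → match
D → no match
E → no match
F → no match
G → no match
H → no match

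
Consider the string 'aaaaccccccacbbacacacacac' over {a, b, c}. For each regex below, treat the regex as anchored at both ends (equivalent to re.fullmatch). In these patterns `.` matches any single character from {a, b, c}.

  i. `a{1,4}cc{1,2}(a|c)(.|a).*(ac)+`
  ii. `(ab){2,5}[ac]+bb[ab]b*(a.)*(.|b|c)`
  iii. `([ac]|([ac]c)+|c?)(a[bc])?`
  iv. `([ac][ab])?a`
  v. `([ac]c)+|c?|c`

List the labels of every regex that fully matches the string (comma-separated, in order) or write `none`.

i

i → match
ii → no match — must start with 'ab'
iii → no match
iv → no match — must end with 'a'
v → no match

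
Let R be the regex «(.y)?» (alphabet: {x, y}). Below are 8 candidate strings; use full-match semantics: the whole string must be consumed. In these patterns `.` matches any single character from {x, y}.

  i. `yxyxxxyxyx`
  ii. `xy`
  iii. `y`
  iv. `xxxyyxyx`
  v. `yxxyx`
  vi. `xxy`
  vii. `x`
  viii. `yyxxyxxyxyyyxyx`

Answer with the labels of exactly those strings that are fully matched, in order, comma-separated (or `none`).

ii

i → no match
ii → match
iii → no match
iv → no match
v → no match
vi → no match
vii → no match
viii → no match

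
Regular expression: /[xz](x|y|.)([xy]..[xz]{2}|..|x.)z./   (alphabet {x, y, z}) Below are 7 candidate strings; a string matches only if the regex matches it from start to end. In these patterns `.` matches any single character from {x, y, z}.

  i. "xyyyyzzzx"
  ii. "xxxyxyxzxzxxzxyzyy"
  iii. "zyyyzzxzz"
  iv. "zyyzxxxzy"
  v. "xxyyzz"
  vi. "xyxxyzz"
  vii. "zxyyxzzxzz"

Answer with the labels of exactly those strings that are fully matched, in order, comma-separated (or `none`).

i → match
ii → no match
iii → match
iv → match
v → match
vi → no match
vii → no match

i, iii, iv, v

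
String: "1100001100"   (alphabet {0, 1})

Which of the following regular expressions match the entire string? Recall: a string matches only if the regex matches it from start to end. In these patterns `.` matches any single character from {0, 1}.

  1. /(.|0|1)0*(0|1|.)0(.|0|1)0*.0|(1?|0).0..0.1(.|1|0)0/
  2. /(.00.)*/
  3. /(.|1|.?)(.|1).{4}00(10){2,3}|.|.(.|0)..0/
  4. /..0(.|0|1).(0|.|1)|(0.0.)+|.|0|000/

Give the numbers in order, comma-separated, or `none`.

1 → match
2 → no match
3 → no match
4 → no match

1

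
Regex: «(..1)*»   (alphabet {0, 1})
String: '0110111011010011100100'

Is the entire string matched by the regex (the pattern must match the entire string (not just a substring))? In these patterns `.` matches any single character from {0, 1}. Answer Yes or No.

No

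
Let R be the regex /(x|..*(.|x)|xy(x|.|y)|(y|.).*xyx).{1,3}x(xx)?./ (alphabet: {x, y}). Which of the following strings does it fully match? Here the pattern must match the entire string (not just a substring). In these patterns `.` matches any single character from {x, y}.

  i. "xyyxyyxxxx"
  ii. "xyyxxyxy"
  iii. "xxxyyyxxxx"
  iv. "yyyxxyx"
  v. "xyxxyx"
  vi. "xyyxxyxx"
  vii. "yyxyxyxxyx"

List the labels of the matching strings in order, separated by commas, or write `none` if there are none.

i → match
ii → match
iii → match
iv → no match
v → no match
vi → match
vii → no match

i, ii, iii, vi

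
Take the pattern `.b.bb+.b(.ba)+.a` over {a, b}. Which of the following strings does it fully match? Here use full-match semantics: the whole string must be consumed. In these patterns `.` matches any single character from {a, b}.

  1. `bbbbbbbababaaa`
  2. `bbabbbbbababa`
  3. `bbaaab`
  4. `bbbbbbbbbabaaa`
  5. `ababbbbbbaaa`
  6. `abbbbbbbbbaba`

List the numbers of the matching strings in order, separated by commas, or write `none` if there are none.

1, 2, 4, 5, 6

1 → match
2 → match
3. `bbaaab` → no match — must end with `a`
4 → match
5. `ababbbbbbaaa` → match
6 → match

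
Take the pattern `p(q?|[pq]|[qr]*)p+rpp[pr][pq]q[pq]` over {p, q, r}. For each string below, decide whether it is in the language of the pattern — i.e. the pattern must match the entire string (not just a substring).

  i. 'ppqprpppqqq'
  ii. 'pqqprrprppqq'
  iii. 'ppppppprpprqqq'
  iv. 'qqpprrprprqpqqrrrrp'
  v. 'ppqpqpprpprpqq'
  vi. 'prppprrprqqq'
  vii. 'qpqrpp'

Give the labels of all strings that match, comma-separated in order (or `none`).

iii

i. 'ppqprpppqqq' → no match
ii. 'pqqprrprppqq' → no match
iii → match
iv → no match — must start with 'p'
v → no match
vi. 'prppprrprqqq' → no match
vii. 'qpqrpp' → no match — must start with 'p'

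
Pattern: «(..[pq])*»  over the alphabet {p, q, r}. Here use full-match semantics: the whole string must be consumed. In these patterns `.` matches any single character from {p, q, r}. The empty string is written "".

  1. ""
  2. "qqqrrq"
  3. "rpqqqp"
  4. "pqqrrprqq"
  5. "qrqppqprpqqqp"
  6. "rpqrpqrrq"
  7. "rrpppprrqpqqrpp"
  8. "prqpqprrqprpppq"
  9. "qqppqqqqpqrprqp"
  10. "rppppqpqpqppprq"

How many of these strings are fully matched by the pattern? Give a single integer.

9

1 → match
2 → match
3 → match
4 → match
5 → no match
6 → match
7 → match
8 → match
9 → match
10 → match
Total matched: 9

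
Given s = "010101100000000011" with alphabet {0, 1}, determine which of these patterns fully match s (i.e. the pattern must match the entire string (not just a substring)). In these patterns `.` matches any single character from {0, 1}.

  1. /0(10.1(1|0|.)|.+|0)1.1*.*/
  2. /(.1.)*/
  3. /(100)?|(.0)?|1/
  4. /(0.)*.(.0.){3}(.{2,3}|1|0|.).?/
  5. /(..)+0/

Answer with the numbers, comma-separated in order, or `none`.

1 → match
2 → no match
3 → no match
4 → match
5 → no match — must end with "0"

1, 4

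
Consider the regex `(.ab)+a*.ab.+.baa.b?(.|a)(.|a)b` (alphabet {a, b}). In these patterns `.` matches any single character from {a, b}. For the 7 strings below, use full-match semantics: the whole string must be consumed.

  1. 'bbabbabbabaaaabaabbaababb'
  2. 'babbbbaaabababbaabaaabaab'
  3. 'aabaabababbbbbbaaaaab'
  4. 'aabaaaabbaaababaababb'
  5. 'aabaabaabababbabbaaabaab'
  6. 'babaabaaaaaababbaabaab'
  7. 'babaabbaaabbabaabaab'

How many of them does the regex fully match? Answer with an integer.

5

1 → no match
2 → no match
3 → match
4 → match
5 → match
6 → match
7 → match
Total matched: 5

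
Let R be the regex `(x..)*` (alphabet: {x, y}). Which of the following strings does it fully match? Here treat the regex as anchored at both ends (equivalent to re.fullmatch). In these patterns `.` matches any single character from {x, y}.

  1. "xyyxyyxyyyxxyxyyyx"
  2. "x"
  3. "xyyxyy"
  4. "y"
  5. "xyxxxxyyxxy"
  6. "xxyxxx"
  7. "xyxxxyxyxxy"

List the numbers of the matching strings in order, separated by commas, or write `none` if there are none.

3, 6

1 → no match
2 → no match
3 → match
4 → no match
5 → no match
6 → match
7 → no match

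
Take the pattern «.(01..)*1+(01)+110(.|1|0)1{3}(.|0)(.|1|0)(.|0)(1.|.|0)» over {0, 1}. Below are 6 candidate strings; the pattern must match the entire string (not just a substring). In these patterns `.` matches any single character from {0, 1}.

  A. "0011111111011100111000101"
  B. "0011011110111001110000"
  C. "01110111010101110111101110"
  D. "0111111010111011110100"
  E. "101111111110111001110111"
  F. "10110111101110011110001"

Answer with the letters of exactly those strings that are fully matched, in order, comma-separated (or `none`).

A → no match
B → match
C → no match
D → match
E → match
F → no match

B, D, E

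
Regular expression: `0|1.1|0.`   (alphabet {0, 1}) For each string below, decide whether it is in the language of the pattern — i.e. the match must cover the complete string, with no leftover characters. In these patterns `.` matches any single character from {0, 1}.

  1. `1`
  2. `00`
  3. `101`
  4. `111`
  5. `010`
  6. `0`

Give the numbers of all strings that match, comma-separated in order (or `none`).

1 → no match
2 → match
3 → match
4 → match
5 → no match
6 → match

2, 3, 4, 6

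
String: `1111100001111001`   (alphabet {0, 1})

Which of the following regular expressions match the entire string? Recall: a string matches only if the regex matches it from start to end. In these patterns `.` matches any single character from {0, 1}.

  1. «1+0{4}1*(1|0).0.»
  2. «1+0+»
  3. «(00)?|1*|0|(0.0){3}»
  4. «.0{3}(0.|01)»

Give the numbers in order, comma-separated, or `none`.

1 → match
2 → no match — must end with `0`
3 → no match
4 → no match

1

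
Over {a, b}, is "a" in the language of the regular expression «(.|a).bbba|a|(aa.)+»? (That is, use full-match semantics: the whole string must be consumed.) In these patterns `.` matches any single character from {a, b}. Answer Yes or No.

Yes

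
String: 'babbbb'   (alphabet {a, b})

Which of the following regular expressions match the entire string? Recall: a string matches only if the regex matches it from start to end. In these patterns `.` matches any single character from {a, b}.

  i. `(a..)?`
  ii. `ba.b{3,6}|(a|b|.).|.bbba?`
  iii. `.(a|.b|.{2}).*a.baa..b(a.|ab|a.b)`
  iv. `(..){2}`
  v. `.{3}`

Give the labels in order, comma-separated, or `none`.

ii

i → no match
ii → match
iii → no match
iv → no match
v → no match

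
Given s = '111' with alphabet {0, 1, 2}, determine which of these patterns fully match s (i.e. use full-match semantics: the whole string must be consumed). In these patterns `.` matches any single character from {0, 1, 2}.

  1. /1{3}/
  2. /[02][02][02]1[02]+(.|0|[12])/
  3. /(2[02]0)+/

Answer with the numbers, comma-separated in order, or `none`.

1 → match
2 → no match
3 → no match — must start with '2'

1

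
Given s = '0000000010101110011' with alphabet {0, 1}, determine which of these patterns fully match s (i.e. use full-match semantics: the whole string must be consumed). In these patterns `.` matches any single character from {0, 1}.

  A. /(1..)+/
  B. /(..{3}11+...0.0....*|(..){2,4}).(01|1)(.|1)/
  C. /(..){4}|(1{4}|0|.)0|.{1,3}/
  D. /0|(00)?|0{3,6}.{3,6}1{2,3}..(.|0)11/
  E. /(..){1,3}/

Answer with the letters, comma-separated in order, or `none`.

D

A → no match — must start with '1'
B → no match
C → no match
D → match
E → no match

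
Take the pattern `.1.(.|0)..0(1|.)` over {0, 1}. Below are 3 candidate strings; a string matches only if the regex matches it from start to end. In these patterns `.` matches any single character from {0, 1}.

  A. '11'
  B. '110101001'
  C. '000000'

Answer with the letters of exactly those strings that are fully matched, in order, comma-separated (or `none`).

A → no match
B → no match
C → no match

none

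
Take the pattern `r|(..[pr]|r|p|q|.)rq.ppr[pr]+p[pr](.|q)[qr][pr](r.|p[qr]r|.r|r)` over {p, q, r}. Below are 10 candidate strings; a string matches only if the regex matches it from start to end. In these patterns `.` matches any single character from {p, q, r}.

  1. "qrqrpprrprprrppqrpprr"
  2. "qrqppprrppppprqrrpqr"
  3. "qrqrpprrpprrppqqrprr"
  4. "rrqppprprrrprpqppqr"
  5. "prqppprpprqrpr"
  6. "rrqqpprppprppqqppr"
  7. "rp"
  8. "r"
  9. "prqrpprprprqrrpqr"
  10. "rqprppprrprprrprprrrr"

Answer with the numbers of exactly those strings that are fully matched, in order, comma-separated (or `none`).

1, 2, 3, 4, 5, 6, 8, 9

1 → match
2 → match
3 → match
4 → match
5 → match
6 → match
7 → no match
8 → match
9 → match
10 → no match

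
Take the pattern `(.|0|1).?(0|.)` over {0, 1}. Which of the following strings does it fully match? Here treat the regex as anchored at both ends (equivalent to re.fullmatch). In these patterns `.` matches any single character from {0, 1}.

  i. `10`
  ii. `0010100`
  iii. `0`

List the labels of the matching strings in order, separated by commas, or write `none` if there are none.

i. `10` → match
ii. `0010100` → no match
iii. `0` → no match

i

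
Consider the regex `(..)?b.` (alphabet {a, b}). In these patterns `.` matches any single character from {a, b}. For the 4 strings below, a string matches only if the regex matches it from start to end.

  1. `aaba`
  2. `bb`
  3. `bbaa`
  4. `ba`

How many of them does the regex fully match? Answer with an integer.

1 → match
2 → match
3 → no match
4 → match
Total matched: 3

3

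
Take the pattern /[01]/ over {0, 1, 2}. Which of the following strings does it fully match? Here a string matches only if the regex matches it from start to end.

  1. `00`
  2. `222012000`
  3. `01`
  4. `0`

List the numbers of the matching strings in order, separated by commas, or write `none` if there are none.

1 → no match
2 → no match
3 → no match
4 → match

4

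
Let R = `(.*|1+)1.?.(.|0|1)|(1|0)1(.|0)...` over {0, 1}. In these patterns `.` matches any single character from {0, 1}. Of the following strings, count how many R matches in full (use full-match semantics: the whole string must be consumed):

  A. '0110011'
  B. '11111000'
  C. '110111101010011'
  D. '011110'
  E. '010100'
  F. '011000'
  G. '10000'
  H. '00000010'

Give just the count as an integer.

4

A → no match
B → match
C → no match
D → match
E → match
F → match
G → no match
H → no match
Total matched: 4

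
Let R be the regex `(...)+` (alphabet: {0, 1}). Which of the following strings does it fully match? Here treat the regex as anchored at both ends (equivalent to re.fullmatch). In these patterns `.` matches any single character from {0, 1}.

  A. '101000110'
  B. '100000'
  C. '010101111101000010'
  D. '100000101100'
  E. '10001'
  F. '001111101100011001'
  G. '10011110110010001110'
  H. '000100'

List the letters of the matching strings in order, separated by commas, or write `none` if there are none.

A → match
B → match
C → match
D → match
E → no match
F → match
G → no match
H → match

A, B, C, D, F, H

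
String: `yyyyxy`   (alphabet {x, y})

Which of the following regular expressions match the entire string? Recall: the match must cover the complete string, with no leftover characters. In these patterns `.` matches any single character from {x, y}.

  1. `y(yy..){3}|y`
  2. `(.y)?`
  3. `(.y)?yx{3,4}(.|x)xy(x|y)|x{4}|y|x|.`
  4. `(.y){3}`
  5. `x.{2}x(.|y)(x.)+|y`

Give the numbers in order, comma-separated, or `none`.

4

1 → no match
2 → no match
3 → no match
4 → match
5 → no match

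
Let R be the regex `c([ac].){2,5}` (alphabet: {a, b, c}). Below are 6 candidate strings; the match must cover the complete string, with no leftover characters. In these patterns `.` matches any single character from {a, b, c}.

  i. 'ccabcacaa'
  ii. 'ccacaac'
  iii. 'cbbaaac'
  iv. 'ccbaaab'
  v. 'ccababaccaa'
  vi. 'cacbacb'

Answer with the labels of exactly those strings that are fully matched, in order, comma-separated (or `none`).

ii, iv

i → no match
ii → match
iii → no match
iv → match
v → no match
vi → no match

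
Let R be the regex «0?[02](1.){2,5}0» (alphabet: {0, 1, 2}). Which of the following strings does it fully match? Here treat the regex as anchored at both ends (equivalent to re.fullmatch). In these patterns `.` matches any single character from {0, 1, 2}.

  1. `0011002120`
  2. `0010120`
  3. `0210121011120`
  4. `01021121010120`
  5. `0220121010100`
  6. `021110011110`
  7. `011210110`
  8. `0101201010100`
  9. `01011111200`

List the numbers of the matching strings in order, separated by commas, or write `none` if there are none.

1 → no match
2 → match
3 → match
4 → no match
5 → no match
6 → no match
7 → no match
8 → no match
9 → no match

2, 3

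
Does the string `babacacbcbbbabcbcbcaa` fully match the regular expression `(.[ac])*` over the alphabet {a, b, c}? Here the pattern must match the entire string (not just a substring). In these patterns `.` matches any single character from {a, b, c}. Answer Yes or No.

No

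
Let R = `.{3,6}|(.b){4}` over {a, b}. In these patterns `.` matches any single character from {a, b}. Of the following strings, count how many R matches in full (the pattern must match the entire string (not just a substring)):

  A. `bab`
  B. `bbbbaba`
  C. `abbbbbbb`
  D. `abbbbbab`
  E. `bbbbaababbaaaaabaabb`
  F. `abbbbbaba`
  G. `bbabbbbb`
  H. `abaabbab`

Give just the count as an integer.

A → match
B → no match
C → match
D → match
E → no match
F → no match
G → match
H → no match
Total matched: 4

4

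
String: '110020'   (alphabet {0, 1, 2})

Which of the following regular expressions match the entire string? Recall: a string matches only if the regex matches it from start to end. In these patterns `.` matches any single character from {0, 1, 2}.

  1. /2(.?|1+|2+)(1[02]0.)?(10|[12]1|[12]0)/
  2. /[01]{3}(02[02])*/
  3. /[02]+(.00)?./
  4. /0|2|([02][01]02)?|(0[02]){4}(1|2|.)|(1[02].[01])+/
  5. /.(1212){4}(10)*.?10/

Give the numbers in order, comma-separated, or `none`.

1 → no match — must start with '2'
2 → match
3 → no match
4 → no match
5 → no match — must end with '10'

2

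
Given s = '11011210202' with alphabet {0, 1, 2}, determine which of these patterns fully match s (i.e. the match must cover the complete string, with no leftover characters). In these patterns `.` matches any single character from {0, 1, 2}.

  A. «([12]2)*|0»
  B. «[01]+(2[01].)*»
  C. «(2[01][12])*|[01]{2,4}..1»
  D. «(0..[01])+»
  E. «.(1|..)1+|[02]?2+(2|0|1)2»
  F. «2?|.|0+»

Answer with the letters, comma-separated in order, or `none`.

B

A → no match
B → match
C → no match
D → no match — must start with '0'
E → no match
F → no match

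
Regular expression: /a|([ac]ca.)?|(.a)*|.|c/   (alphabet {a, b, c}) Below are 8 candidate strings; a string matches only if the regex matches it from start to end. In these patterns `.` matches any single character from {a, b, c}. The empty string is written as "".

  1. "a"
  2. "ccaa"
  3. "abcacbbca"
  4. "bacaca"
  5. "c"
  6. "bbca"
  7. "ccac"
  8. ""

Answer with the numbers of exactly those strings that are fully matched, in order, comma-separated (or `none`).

1 → match
2 → match
3 → no match
4 → match
5 → match
6 → no match
7 → match
8 → match

1, 2, 4, 5, 7, 8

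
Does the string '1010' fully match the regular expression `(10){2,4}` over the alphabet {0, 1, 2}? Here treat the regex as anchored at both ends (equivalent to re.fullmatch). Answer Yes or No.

Yes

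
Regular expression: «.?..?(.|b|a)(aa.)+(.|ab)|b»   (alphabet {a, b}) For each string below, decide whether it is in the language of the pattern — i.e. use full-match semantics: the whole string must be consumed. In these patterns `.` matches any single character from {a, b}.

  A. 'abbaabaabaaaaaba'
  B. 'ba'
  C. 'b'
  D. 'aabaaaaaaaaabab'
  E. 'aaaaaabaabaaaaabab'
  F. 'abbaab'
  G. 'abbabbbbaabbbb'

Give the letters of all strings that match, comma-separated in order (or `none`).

A → match
B → no match
C → match
D → match
E → match
F → no match
G → no match

A, C, D, E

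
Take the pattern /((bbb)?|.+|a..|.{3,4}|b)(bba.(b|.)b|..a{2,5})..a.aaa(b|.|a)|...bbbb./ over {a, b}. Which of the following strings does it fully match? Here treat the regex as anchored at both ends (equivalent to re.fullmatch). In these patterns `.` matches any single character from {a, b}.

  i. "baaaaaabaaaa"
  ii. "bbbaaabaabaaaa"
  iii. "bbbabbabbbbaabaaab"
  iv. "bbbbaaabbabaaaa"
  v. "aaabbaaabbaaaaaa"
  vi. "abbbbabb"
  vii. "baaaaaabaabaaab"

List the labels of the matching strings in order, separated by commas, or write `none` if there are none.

i → match
ii → match
iii → match
iv → match
v → match
vi → no match
vii → match

i, ii, iii, iv, v, vii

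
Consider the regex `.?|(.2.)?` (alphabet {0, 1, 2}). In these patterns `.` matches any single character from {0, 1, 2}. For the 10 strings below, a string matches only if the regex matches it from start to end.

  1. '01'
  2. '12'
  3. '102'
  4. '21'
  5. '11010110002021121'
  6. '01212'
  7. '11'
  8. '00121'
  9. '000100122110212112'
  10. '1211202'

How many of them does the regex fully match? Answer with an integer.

1 → no match
2 → no match
3 → no match
4 → no match
5 → no match
6 → no match
7 → no match
8 → no match
9 → no match
10 → no match
Total matched: 0

0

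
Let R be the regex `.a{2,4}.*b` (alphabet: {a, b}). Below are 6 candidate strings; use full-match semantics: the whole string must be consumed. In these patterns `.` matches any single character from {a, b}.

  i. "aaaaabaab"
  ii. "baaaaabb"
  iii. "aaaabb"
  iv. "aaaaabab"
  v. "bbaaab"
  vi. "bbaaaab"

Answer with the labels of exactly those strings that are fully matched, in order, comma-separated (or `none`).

i → match
ii → match
iii → match
iv → match
v → no match
vi → no match

i, ii, iii, iv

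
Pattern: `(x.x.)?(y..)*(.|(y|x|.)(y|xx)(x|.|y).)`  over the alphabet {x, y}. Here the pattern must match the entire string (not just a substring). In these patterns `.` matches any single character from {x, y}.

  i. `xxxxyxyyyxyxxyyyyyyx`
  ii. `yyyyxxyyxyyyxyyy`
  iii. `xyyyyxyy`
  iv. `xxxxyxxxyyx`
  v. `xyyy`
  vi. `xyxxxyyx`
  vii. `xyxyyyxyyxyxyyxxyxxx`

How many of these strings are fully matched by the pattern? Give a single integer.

6

i → match
ii → match
iii → no match
iv → match
v → match
vi → match
vii → match
Total matched: 6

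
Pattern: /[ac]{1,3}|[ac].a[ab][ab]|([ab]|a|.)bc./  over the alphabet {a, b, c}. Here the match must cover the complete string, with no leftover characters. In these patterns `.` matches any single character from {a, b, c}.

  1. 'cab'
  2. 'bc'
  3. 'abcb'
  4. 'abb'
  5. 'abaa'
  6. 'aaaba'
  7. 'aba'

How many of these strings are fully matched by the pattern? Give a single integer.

1 → no match
2 → no match
3 → match
4 → no match
5 → no match
6 → match
7 → no match
Total matched: 2

2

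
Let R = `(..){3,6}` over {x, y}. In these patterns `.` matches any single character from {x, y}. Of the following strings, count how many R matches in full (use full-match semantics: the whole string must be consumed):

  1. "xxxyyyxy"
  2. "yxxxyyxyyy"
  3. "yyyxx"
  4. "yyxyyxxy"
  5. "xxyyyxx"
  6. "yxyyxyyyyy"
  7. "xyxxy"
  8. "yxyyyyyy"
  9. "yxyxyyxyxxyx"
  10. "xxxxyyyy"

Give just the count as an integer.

7

1. "xxxyyyxy" → match
2. "yxxxyyxyyy" → match
3. "yyyxx" → no match
4. "yyxyyxxy" → match
5. "xxyyyxx" → no match
6. "yxyyxyyyyy" → match
7. "xyxxy" → no match
8. "yxyyyyyy" → match
9. "yxyxyyxyxxyx" → match
10. "xxxxyyyy" → match
Total matched: 7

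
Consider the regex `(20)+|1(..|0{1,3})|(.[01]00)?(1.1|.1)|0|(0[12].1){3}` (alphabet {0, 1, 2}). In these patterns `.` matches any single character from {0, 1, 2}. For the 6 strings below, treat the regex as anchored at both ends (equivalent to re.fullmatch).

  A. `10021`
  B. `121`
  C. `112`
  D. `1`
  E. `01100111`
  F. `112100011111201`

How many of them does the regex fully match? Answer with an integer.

2

A. `10021` → no match
B. `121` → match
C. `112` → match
D. `1` → no match
E. `01100111` → no match
F → no match
Total matched: 2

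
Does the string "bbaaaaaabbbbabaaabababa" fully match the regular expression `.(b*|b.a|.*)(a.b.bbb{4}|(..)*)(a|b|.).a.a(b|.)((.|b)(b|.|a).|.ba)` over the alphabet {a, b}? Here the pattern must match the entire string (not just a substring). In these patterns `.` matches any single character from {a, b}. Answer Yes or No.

Yes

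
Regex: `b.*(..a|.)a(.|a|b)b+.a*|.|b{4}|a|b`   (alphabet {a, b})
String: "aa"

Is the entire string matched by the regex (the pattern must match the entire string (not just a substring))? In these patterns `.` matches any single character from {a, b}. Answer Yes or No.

No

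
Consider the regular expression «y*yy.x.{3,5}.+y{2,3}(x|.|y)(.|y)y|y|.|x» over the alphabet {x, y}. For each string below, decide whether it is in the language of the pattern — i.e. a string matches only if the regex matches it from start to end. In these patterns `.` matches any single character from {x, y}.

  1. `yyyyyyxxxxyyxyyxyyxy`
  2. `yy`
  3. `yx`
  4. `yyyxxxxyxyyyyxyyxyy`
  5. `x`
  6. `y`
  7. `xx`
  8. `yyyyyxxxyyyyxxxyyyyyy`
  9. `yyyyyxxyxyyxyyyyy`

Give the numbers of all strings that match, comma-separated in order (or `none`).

4, 5, 6, 8, 9

1 → no match
2 → no match
3 → no match
4 → match
5 → match
6 → match
7 → no match
8 → match
9 → match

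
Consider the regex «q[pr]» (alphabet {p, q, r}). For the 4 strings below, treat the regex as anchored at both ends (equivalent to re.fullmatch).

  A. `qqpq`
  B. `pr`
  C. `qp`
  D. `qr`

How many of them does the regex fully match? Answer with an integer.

2

A → no match
B → no match — must start with `q`
C → match
D → match
Total matched: 2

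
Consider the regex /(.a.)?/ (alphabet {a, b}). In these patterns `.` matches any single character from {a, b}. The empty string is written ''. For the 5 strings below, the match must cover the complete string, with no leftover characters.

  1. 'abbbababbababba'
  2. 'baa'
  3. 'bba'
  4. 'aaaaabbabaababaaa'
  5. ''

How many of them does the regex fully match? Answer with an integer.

2

1 → no match
2 → match
3 → no match
4 → no match
5 → match
Total matched: 2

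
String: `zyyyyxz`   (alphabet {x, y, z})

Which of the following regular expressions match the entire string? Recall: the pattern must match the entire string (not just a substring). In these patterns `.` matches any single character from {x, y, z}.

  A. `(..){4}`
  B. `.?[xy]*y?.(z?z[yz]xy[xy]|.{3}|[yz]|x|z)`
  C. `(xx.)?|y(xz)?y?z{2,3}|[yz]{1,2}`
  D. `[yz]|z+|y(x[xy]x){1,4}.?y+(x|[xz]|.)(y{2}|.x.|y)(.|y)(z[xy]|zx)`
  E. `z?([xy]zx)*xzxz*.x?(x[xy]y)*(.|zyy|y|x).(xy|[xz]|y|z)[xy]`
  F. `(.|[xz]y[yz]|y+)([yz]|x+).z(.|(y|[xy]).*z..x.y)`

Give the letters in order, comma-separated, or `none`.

A → no match
B → match
C → no match
D → no match
E → no match
F → no match

B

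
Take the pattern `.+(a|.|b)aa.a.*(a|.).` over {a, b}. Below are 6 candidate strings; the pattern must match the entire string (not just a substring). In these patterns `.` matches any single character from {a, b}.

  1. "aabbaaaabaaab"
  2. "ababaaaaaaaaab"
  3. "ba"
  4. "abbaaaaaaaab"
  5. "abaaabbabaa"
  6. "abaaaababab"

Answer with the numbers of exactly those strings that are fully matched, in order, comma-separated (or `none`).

1, 2, 4, 6

1 → match
2 → match
3 → no match
4 → match
5 → no match
6 → match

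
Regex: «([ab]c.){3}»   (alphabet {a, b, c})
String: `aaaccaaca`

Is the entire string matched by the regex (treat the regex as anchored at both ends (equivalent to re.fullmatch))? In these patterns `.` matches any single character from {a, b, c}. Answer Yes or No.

No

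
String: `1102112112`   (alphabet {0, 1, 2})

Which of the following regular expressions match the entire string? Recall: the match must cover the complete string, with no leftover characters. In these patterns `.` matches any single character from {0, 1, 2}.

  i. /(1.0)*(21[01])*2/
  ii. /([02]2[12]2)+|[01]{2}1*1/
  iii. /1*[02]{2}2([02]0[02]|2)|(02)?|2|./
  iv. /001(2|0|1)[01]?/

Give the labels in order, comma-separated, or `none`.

i

i → match
ii → no match
iii → no match
iv → no match — must start with `001`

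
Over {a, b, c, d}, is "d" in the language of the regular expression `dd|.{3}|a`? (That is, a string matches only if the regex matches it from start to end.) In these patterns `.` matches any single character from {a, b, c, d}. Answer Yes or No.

No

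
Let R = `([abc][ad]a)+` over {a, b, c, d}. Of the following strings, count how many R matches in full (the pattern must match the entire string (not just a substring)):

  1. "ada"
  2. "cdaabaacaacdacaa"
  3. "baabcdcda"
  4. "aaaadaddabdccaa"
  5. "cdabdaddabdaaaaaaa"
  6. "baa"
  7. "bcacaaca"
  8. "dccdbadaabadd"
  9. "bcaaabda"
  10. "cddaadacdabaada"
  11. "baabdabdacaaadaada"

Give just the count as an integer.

3

1. "ada" → match
2 → no match
3. "baabcdcda" → no match
4 → no match
5 → no match
6. "baa" → match
7. "bcacaaca" → no match
8 → no match — must end with "a"
9. "bcaaabda" → no match
10 → no match
11 → match
Total matched: 3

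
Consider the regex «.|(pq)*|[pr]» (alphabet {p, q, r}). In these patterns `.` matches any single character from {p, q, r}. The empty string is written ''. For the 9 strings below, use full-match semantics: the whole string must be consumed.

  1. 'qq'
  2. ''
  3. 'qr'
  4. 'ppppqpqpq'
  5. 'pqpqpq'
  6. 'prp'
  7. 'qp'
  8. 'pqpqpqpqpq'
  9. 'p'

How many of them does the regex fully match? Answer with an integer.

4

1 → no match
2 → match
3 → no match
4 → no match
5 → match
6 → no match
7 → no match
8 → match
9 → match
Total matched: 4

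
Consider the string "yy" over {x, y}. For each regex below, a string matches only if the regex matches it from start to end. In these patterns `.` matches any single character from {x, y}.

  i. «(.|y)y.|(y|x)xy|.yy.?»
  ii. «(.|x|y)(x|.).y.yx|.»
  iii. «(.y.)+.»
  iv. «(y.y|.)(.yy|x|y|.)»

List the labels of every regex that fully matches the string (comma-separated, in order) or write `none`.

iv

i → no match
ii → no match
iii → no match
iv → match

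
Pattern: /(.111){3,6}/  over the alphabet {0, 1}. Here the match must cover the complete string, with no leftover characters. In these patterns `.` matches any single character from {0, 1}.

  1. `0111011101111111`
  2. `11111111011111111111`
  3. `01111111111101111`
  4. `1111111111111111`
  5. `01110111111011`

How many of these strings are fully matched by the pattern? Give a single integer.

3

1 → match
2 → match
3 → no match
4 → match
5 → no match — must end with `111`
Total matched: 3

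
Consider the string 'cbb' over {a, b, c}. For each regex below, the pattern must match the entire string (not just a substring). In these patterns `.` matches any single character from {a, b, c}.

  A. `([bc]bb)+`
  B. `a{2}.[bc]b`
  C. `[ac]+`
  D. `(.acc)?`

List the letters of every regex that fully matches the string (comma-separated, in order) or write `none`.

A

A → match
B → no match — must start with 'a'
C → no match
D → no match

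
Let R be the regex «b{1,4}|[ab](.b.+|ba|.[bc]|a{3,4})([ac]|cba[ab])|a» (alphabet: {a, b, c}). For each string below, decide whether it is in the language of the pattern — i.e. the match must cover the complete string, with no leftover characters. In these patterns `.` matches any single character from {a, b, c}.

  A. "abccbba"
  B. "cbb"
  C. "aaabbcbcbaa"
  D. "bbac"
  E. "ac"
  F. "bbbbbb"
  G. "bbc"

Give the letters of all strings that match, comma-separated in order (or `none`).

D

A → no match
B → no match
C → no match
D → match
E → no match
F → no match
G → no match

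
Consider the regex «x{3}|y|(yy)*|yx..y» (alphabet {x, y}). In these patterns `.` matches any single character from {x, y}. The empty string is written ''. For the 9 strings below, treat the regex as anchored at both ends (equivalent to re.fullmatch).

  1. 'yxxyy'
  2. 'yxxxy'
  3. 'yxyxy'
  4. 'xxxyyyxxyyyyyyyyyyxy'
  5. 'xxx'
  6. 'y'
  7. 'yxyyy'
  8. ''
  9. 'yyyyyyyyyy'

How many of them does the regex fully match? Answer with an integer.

1 → match
2 → match
3 → match
4 → no match
5 → match
6 → match
7 → match
8 → match
9 → match
Total matched: 8

8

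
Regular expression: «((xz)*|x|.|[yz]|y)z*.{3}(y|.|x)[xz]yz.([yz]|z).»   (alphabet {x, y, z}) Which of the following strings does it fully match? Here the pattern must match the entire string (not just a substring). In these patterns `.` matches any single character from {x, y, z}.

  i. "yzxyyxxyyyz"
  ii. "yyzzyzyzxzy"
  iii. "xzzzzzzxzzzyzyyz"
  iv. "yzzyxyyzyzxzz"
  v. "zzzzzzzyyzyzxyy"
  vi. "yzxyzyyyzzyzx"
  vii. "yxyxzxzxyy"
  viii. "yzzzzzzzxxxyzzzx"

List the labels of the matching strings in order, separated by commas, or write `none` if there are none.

ii, iii, iv, v, viii

i → no match
ii → match
iii → match
iv → match
v → match
vi → no match
vii → no match
viii → match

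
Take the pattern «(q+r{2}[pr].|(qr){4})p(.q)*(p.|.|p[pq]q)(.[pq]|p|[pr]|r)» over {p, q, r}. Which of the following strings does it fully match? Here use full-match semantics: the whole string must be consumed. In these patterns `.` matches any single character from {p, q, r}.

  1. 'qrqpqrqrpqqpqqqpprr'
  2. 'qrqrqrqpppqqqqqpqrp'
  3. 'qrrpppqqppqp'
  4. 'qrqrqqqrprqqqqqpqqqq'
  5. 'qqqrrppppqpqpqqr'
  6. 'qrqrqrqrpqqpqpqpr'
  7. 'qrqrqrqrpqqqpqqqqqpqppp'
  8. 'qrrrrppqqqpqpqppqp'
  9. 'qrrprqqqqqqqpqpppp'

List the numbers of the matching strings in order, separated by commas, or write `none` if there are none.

1 → no match
2 → no match
3 → match
4 → no match
5 → match
6 → match
7 → no match
8 → match
9 → no match

3, 5, 6, 8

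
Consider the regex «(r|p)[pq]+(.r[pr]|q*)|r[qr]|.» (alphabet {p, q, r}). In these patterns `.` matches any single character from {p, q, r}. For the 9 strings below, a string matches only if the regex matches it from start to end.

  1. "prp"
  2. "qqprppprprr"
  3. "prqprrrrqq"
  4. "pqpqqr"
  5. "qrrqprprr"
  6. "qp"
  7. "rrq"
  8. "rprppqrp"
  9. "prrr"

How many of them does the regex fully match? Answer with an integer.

0

1 → no match
2 → no match
3 → no match
4 → no match
5 → no match
6 → no match
7 → no match
8 → no match
9 → no match
Total matched: 0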